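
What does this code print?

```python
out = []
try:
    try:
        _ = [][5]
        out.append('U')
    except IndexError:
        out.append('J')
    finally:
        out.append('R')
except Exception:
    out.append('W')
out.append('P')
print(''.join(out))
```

Execution trace: 'J' (inner except IndexError) → 'R' (inner finally) → 'P' (after the try/except). Output: JRP

Answer: JRP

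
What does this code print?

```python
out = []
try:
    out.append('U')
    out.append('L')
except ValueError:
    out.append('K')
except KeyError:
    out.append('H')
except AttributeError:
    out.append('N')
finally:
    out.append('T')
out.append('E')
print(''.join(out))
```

Execution trace: 'U' (try body) → 'L' (try body, no exception) → 'T' (finally) → 'E' (after the try/except). Output: ULTE

Answer: ULTE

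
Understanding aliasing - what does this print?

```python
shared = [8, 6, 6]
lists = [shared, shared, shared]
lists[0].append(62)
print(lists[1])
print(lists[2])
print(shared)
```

Key concept: list of same reference.
Step by step:
`shared = [8, 6, 6]` → shared = [8, 6, 6]
`lists = [shared, shared, shared]` → lists = [[8, 6, 6], [8, 6, 6], [8, 6, 6]]
`lists[0].append(62)` → shared = [8, 6, 6, 62]; lists = [[8, 6, 6, 62], [8, 6, 6, 62], [8, 6, 6, 62]]
`print(lists[1])` → prints [8, 6, 6, 62]
`print(lists[2])` → prints [8, 6, 6, 62]
`print(shared)` → prints [8, 6, 6, 62]

Answer:
[8, 6, 6, 62]
[8, 6, 6, 62]
[8, 6, 6, 62]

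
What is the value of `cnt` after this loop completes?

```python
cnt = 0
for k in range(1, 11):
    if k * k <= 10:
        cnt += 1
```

Count numbers where k² ≤ 10
`cnt` takes the values: 0 → 1 → 2 → 3

Answer: 3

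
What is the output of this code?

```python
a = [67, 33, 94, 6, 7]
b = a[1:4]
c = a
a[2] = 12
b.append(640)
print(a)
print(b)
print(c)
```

Key concept: slice vs alias.
Step by step:
`a = [67, 33, 94, 6, 7]` → a = [67, 33, 94, 6, 7]
`b = a[1:4]` → b = [33, 94, 6]
`c = a` → c = [67, 33, 94, 6, 7] (same object as a)
`a[2] = 12` → a = [67, 33, 12, 6, 7] (same object as c); c = [67, 33, 12, 6, 7] (same object as a)
`b.append(640)` → b = [33, 94, 6, 640]
`print(a)` → prints [67, 33, 12, 6, 7]
`print(b)` → prints [33, 94, 6, 640]
`print(c)` → prints [67, 33, 12, 6, 7]

Answer:
[67, 33, 12, 6, 7]
[33, 94, 6, 640]
[67, 33, 12, 6, 7]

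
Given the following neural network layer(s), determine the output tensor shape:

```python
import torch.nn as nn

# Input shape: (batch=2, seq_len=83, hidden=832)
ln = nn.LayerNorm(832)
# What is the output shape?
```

Input: (2, 83, 832) -> Output: (2, 83, 832)

Answer: (2, 83, 832)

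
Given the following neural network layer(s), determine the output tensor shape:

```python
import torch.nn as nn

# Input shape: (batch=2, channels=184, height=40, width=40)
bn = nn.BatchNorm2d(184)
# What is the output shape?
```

Input: (2, 184, 40, 40) -> Output: (2, 184, 40, 40)

Answer: (2, 184, 40, 40)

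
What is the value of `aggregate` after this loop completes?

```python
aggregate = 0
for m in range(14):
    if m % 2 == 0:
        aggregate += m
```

Sum of even numbers 0 to 13
`aggregate` takes the values: 0 → 2 → 6 → 12 → 20 → 30 → 42

Answer: 42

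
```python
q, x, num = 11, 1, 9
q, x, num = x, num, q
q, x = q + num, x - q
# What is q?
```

Trace:
`q, x, num = 11, 1, 9` → q = 11; x = 1; num = 9
`q, x, num = x, num, q` → q = 1; x = 9; num = 11
`q, x = q + num, x - q` → q = 12; x = 8
So q = 12

Answer: 12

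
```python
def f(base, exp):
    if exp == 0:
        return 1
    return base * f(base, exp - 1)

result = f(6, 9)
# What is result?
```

f(6, 9) = 6 * 6 * 6 * 6 * 6 * 6 * 6 * 6 * 6 = 10077696

Answer: 10077696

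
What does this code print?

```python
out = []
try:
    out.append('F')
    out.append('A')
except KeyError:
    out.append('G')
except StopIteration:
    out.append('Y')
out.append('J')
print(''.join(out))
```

Execution trace: 'F' (try body) → 'A' (try body, no exception) → 'J' (after the try/except). Output: FAJ

Answer: FAJ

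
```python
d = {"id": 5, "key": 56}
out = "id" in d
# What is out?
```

Trace:
`d = {"id": 5, "key": 56}` → d = {'id': 5, 'key': 56}
`out = "id" in d` → out = True
So out = True

Answer: True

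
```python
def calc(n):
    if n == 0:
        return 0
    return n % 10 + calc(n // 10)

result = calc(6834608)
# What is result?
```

Sum of digits of 6834608: 8 + 0 + 6 + 4 + 3 + 8 + 6 = 35

Answer: 35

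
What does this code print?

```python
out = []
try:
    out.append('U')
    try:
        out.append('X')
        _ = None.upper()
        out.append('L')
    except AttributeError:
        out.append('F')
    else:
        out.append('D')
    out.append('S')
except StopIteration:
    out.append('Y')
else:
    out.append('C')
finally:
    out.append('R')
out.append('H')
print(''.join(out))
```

Execution trace: 'U' (try body) → 'X' (inner try body) → 'F' (inner except AttributeError) → 'S' (try body, no exception) → 'C' (else) → 'R' (finally) → 'H' (after the try/except). Output: UXFSCRH

Answer: UXFSCRH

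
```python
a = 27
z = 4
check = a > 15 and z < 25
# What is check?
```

Trace:
`a = 27` → a = 27
`z = 4` → z = 4
`check = a > 15 and z < 25` → check = True
So check = True

Answer: True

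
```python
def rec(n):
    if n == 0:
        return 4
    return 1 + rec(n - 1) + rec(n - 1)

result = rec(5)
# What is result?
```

rec(n) = 1 + 2·rec(n-1), rec(0)=4. Closed form: (4+1)·2^5 - 1 = 159.

Answer: 159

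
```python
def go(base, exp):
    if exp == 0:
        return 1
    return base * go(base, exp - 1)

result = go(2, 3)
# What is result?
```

go(2, 3) = 2 * 2 * 2 = 8

Answer: 8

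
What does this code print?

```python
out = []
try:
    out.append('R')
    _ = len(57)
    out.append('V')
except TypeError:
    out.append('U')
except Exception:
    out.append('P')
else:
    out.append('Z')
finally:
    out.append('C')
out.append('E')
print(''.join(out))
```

Execution trace: 'R' (try body) → 'U' (except TypeError) → 'C' (finally) → 'E' (after the try/except). Output: RUCE

Answer: RUCE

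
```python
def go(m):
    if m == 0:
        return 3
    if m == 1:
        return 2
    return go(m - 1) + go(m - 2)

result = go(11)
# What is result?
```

Build up from base cases: go(0)=3, go(1)=2, go(2)=5, go(3)=7, go(4)=12, go(5)=19, go(6)=31, ..., go(11)=343

Answer: 343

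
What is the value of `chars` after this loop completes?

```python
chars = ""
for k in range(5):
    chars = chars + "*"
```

Repeat '*' 5 times
`chars` takes the values: "" → "*" → "**" → "***" → "****" → "*****"

Answer: "*****"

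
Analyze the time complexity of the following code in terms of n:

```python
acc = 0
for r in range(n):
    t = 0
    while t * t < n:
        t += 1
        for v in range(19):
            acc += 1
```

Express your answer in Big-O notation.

Each loop level contributes: n × √n × 1. Multiplying the contributions gives O(n√n).

Answer: O(n√n)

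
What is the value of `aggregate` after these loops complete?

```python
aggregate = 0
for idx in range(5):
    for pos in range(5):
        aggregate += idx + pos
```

Sum of all idx+pos for idx,pos in 5x5
`aggregate` takes the values: 0 → 1 → 3 → 6 → 10 → 11 → 13 → 16 → 20 → 25 → 27 → 30 → 34 → 39 → 45 → 48 → 52 → 57 → 63 → 70 → 74 → 79 → 85 → 92 → 100

Answer: 100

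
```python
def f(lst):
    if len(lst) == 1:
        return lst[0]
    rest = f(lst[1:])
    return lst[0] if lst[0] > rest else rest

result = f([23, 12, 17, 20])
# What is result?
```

Recursive max over [23, 12, 17, 20] = 23

Answer: 23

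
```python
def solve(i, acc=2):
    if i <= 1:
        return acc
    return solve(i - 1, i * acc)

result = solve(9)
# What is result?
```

Accumulator trace (n, acc): (9, 2) -> (8, 18) -> (7, 144) -> (6, 1008) -> (5, 6048) -> (4, 30240) -> (3, 120960) -> (2, 362880) -> (1, 725760) -> return 725760

Answer: 725760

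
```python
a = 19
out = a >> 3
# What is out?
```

Trace:
`a = 19` → a = 19
`out = a >> 3` → out = 2
So out = 2

Answer: 2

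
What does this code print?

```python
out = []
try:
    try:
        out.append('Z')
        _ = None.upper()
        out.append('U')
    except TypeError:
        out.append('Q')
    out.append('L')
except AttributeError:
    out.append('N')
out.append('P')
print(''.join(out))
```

Execution trace: 'Z' (inner try body) → 'N' (except AttributeError) → 'P' (after the try/except). Output: ZNP

Answer: ZNP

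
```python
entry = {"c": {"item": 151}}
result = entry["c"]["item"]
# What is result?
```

Trace:
`entry = {"c": {"item": 151}}` → entry = {'c': {'item': 151}}
`result = entry["c"]["item"]` → result = 151
So result = 151

Answer: 151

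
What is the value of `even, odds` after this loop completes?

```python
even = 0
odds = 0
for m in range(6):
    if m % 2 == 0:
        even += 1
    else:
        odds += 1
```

Count evens and odds in range(6)
`even, odds` takes the values: (0, 0) → (1, 0) → (1, 1) → (2, 1) → (2, 2) → (3, 2) → (3, 3)

Answer: 3, 3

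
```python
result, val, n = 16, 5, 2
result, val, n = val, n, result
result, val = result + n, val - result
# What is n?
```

Trace:
`result, val, n = 16, 5, 2` → result = 16; val = 5; n = 2
`result, val, n = val, n, result` → result = 5; val = 2; n = 16
`result, val = result + n, val - result` → result = 21; val = -3
So n = 16

Answer: 16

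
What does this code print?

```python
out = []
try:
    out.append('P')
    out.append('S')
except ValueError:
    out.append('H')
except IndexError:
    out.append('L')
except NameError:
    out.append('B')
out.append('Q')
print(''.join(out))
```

Execution trace: 'P' (try body) → 'S' (try body, no exception) → 'Q' (after the try/except). Output: PSQ

Answer: PSQ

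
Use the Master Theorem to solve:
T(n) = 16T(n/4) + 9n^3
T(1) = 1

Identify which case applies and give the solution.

a=16, b=4, f(n)=9n^3. log_4(16) = 2. Since c=3 > 2 and the regularity condition holds (16(n/4)^3 = (16/4^3)n^3 with 16/4^3 < 1), Case 3 applies: T(n) = Θ(f(n)) = O(n^3).

Answer: O(n^3) - Case 3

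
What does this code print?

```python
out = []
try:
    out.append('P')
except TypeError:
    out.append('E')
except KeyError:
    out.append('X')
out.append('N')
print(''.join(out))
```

Execution trace: 'P' (try body, no exception) → 'N' (after the try/except). Output: PN

Answer: PN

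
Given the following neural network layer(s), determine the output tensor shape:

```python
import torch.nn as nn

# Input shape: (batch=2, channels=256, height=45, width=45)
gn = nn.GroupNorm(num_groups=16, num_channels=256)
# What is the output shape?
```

Input: (2, 256, 45, 45) -> Output: (2, 256, 45, 45)

Answer: (2, 256, 45, 45)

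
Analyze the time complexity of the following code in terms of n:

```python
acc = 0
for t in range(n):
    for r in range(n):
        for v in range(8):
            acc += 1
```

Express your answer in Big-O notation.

Each loop level contributes: n × n × 1. Multiplying the contributions gives O(n^2).

Answer: O(n^2)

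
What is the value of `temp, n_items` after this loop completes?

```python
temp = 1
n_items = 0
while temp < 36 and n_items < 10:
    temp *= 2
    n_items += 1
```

Double until >= 36 or 10 iterations
`temp, n_items` takes the values: (1, 0) → (2, 0) → (2, 1) → (4, 1) → (4, 2) → (8, 2) → (8, 3) → (16, 3) → (16, 4) → (32, 4) → (32, 5) → (64, 5) → (64, 6)

Answer: 64, 6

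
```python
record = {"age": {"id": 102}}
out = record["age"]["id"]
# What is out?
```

Trace:
`record = {"age": {"id": 102}}` → record = {'age': {'id': 102}}
`out = record["age"]["id"]` → out = 102
So out = 102

Answer: 102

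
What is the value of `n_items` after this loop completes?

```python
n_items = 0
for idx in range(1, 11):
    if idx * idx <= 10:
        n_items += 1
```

Count numbers where idx² ≤ 10
`n_items` takes the values: 0 → 1 → 2 → 3

Answer: 3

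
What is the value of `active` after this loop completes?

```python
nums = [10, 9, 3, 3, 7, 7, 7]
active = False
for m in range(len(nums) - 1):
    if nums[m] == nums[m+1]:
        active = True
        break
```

Check consecutive duplicates in [10, 9, 3, 3, 7, 7, 7]
`active` takes the values: False → True

Answer: True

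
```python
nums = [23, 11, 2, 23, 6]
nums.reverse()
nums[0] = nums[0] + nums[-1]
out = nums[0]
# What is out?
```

Trace:
`nums = [23, 11, 2, 23, 6]` → nums = [23, 11, 2, 23, 6]
`nums.reverse()` → nums = [6, 23, 2, 11, 23]
`nums[0] = nums[0] + nums[-1]` → nums = [29, 23, 2, 11, 23]
`out = nums[0]` → out = 29
So out = 29

Answer: 29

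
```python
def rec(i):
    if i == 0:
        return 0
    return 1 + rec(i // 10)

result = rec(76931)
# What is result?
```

Count of digits of 76931: 5

Answer: 5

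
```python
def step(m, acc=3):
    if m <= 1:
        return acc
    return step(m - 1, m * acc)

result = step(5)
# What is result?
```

Accumulator trace (n, acc): (5, 3) -> (4, 15) -> (3, 60) -> (2, 180) -> (1, 360) -> return 360

Answer: 360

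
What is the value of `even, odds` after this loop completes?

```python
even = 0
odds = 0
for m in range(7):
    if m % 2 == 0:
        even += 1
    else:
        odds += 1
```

Count evens and odds in range(7)
`even, odds` takes the values: (0, 0) → (1, 0) → (1, 1) → (2, 1) → (2, 2) → (3, 2) → (3, 3) → (4, 3)

Answer: 4, 3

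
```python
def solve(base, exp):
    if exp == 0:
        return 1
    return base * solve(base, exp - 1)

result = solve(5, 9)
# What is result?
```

solve(5, 9) = 5 * 5 * 5 * 5 * 5 * 5 * 5 * 5 * 5 = 1953125

Answer: 1953125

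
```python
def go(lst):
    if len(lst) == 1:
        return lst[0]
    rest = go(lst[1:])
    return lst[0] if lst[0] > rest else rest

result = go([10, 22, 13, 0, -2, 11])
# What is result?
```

Recursive max over [10, 22, 13, 0, -2, 11] = 22

Answer: 22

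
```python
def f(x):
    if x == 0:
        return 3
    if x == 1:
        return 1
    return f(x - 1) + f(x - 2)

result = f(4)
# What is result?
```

Build up from base cases: f(0)=3, f(1)=1, f(2)=4, f(3)=5, f(4)=9

Answer: 9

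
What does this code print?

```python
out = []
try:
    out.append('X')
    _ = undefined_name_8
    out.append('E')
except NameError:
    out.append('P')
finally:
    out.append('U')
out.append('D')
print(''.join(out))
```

Execution trace: 'X' (try body) → 'P' (except NameError) → 'U' (finally) → 'D' (after the try/except). Output: XPUD

Answer: XPUD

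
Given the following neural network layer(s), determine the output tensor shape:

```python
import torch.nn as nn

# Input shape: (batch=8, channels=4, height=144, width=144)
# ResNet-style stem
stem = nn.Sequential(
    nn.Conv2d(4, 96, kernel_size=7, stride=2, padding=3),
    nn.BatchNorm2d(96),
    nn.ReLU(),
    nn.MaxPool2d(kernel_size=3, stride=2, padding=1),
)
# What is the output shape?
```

Input: (8, 4, 144, 144) -> after Conv2d 7x7 stride=2: (8, 96, 72, 72) -> Output: (8, 96, 36, 36)

Answer: (8, 96, 36, 36)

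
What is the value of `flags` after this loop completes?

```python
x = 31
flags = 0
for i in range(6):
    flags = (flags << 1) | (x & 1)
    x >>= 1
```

Reverse lowest 6 bits of 31
`flags` takes the values: 0 → 1 → 3 → 7 → 15 → 31 → 62

Answer: 62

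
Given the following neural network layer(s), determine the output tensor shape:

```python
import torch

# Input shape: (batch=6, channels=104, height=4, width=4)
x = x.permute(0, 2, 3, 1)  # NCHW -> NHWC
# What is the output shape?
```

Input: (6, 104, 4, 4) -> Output: (6, 4, 4, 104)

Answer: (6, 4, 4, 104)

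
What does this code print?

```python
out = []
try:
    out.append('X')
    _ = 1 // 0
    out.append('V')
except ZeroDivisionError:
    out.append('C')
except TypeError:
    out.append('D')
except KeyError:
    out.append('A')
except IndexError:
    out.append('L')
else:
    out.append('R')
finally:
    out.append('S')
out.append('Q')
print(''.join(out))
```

Execution trace: 'X' (try body) → 'C' (except ZeroDivisionError) → 'S' (finally) → 'Q' (after the try/except). Output: XCSQ

Answer: XCSQ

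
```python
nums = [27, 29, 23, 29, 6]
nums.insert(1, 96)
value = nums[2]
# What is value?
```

Trace:
`nums = [27, 29, 23, 29, 6]` → nums = [27, 29, 23, 29, 6]
`nums.insert(1, 96)` → nums = [27, 96, 29, 23, 29, 6]
`value = nums[2]` → value = 29
So value = 29

Answer: 29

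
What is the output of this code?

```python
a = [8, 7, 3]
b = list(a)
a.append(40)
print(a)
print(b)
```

Key concept: list() constructor creates copy.
Step by step:
`a = [8, 7, 3]` → a = [8, 7, 3]
`b = list(a)` → b = [8, 7, 3]
`a.append(40)` → a = [8, 7, 3, 40]
`print(a)` → prints [8, 7, 3, 40]
`print(b)` → prints [8, 7, 3]

Answer:
[8, 7, 3, 40]
[8, 7, 3]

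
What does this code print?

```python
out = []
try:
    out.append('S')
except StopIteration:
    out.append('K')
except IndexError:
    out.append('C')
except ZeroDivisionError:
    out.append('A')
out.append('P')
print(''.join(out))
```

Execution trace: 'S' (try body, no exception) → 'P' (after the try/except). Output: SP

Answer: SP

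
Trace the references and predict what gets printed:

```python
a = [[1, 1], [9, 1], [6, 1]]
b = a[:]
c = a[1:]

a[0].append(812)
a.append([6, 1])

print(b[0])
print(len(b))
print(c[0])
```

Key concept: slice with nested mutation.
Step by step:
`a = [[1, 1], [9, 1], [6, 1]]` → a = [[1, 1], [9, 1], [6, 1]]
`b = a[:]` → b = [[1, 1], [9, 1], [6, 1]]
`c = a[1:]` → c = [[9, 1], [6, 1]]
`a[0].append(812)` → a = [[1, 1, 812], [9, 1], [6, 1]]; b = [[1, 1, 812], [9, 1], [6, 1]]
`a.append([6, 1])` → a = [[1, 1, 812], [9, 1], [6, 1], [6, 1]]
`print(b[0])` → prints [1, 1, 812]
`print(len(b))` → prints 3
`print(c[0])` → prints [9, 1]

Answer:
[1, 1, 812]
3
[9, 1]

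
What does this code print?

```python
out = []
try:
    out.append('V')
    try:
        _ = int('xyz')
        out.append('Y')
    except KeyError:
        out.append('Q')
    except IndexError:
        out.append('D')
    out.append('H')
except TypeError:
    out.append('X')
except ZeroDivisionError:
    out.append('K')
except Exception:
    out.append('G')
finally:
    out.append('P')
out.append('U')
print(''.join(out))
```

Execution trace: 'V' (try body) → 'G' (except Exception) → 'P' (finally) → 'U' (after the try/except). Output: VGPU

Answer: VGPU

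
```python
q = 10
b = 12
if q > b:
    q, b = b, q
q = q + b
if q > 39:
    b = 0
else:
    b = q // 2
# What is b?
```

Trace:
`q = 10` → q = 10
`b = 12` → b = 12
`if q > b: ...` → q > b is False → no variable changes
`q = q + b` → q = 22
`if q > 39: ...` → q > 39 is False, take else branch → b = 11
So b = 11

Answer: 11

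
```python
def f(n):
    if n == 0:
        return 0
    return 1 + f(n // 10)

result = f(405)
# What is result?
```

Count of digits of 405: 3

Answer: 3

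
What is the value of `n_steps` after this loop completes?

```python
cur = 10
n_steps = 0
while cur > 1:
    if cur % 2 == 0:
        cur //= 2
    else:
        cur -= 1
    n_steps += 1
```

Steps to reduce 10 to 1
`n_steps` takes the values: 0 → 1 → 2 → 3 → 4

Answer: 4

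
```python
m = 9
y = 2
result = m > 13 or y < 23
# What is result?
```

Trace:
`m = 9` → m = 9
`y = 2` → y = 2
`result = m > 13 or y < 23` → result = True
So result = True

Answer: True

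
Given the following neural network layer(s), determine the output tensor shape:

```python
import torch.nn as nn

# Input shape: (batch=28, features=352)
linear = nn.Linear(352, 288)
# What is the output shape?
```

Input: (28, 352) -> Output: (28, 288)

Answer: (28, 288)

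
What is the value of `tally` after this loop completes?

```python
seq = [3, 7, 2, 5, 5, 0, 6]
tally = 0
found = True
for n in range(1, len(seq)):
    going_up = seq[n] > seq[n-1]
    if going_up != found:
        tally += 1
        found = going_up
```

Count direction changes in [3, 7, 2, 5, 5, 0, 6]
`tally` takes the values: 0 → 1 → 2 → 3 → 4

Answer: 4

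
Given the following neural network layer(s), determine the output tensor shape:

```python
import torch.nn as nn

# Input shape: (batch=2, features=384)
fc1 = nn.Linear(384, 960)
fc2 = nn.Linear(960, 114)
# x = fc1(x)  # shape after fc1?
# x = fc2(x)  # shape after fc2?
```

Input: (2, 384) -> after fc1: (2, 960) -> Output: (2, 114)

Answer: (2, 114)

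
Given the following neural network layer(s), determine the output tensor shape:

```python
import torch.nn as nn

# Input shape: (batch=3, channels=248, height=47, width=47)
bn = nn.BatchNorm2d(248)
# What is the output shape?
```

Input: (3, 248, 47, 47) -> Output: (3, 248, 47, 47)

Answer: (3, 248, 47, 47)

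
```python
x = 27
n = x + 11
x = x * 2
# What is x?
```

Trace:
`x = 27` → x = 27
`n = x + 11` → n = 38
`x = x * 2` → x = 54
So x = 54

Answer: 54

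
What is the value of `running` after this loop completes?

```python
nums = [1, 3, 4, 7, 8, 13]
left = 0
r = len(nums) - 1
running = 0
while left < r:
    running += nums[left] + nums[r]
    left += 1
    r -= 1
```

Sum of pairs from ends
`running` takes the values: 0 → 14 → 25 → 36

Answer: 36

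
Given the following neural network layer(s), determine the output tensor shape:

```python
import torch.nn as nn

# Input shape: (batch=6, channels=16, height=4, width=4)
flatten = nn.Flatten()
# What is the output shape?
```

Input: (6, 16, 4, 4) -> Output: (6, 256)

Answer: (6, 256)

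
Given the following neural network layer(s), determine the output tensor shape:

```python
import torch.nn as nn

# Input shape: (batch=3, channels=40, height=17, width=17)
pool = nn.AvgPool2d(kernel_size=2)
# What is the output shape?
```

Input: (3, 40, 17, 17) -> Output: (3, 40, 8, 8)

Answer: (3, 40, 8, 8)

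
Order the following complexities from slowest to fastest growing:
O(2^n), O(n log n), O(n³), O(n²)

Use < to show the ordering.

Ordered by growth rate: O(n log n) < O(n²) < O(n³) < O(2^n)

Answer: O(n log n) < O(n²) < O(n³) < O(2^n)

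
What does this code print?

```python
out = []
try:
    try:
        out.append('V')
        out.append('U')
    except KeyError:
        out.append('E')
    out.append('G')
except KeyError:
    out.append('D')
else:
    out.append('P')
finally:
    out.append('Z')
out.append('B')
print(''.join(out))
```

Execution trace: 'V' (inner try body) → 'U' (inner try body, no exception) → 'G' (try body, no exception) → 'P' (else) → 'Z' (finally) → 'B' (after the try/except). Output: VUGPZB

Answer: VUGPZB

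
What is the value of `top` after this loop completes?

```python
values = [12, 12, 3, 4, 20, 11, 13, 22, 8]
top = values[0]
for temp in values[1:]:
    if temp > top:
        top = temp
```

Maximum of [12, 12, 3, 4, 20, 11, 13, 22, 8]
`top` takes the values: 12 → 20 → 22

Answer: 22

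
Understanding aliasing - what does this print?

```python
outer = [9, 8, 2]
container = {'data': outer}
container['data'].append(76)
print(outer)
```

Key concept: dict holds reference to list.
Step by step:
`outer = [9, 8, 2]` → outer = [9, 8, 2]
`container = {'data': outer}` → container = {'data': [9, 8, 2]}
`container['data'].append(76)` → outer = [9, 8, 2, 76]; container = {'data': [9, 8, 2, 76]}
`print(outer)` → prints [9, 8, 2, 76]

Answer: [9, 8, 2, 76]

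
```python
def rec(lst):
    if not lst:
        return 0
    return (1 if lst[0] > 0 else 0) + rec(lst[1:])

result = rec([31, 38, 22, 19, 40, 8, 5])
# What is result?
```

Count of positive elements in [31, 38, 22, 19, 40, 8, 5] = 7

Answer: 7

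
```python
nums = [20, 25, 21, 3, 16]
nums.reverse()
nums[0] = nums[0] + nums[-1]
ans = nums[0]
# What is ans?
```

Trace:
`nums = [20, 25, 21, 3, 16]` → nums = [20, 25, 21, 3, 16]
`nums.reverse()` → nums = [16, 3, 21, 25, 20]
`nums[0] = nums[0] + nums[-1]` → nums = [36, 3, 21, 25, 20]
`ans = nums[0]` → ans = 36
So ans = 36

Answer: 36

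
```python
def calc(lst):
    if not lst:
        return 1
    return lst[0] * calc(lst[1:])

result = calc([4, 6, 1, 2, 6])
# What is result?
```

Product over [4, 6, 1, 2, 6] = 4 * 6 * 1 * 2 * 6 = 288

Answer: 288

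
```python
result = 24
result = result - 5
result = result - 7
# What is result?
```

Trace:
`result = 24` → result = 24
`result = result - 5` → result = 19
`result = result - 7` → result = 12
So result = 12

Answer: 12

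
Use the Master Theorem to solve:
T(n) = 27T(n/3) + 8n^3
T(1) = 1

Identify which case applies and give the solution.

a=27, b=3, f(n)=8n^3. log_3(27) = 3. Since c=3 = 3, Case 2 applies: T(n) = Θ(n^log_b(a) · log n) = O(n^3 log n).

Answer: O(n^3 log n) - Case 2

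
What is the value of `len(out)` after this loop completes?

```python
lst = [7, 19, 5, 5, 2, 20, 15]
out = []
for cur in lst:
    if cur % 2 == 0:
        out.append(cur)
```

Count even numbers in [7, 19, 5, 5, 2, 20, 15]
`out` takes the values: [] → [2] → [2, 20]
So `len(out)` = 2

Answer: 2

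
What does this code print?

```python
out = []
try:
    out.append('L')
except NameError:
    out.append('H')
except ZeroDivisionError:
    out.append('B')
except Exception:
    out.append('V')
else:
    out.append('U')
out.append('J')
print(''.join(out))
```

Execution trace: 'L' (try body, no exception) → 'U' (else) → 'J' (after the try/except). Output: LUJ

Answer: LUJ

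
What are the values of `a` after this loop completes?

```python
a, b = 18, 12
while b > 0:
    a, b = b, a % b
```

GCD of 18 and 12
`a` takes the values: 18 → 12 → 6

Answer: 6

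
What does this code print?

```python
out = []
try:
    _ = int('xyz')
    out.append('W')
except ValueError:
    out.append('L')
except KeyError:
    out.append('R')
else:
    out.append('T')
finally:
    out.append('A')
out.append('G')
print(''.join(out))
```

Execution trace: 'L' (except ValueError) → 'A' (finally) → 'G' (after the try/except). Output: LAG

Answer: LAG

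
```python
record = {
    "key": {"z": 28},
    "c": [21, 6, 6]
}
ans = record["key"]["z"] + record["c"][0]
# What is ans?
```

Trace:
`record = { ...` → record = {'key': {'z': 28}, 'c': [21, 6, 6]}
`ans = record["key"]["z"] + record["c"][0]` → ans = 49
So ans = 49

Answer: 49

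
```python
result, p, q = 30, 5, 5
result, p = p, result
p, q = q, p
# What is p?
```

Trace:
`result, p, q = 30, 5, 5` → result = 30; p = 5; q = 5
`result, p = p, result` → result = 5; p = 30
`p, q = q, p` → p = 5; q = 30
So p = 5

Answer: 5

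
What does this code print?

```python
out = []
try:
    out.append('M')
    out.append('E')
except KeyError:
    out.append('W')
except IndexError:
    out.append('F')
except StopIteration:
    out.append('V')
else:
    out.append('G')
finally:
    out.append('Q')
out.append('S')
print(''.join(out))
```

Execution trace: 'M' (try body) → 'E' (try body, no exception) → 'G' (else) → 'Q' (finally) → 'S' (after the try/except). Output: MEGQS

Answer: MEGQS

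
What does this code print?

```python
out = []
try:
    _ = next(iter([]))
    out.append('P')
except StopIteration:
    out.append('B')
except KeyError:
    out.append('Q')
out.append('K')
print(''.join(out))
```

Execution trace: 'B' (except StopIteration) → 'K' (after the try/except). Output: BK

Answer: BK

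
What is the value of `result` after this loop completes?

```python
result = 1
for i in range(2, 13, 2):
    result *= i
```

Product of even numbers 2 to 12
`result` takes the values: 1 → 2 → 8 → 48 → 384 → 3840 → 46080

Answer: 46080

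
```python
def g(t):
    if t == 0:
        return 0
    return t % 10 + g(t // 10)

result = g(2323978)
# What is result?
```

Sum of digits of 2323978: 8 + 7 + 9 + 3 + 2 + 3 + 2 = 34

Answer: 34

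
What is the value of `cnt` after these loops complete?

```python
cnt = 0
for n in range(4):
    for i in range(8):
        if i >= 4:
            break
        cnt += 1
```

Inner breaks at 4, outer runs 4 times
`cnt` takes the values: 0 → 1 → 2 → 3 → 4 → 5 → 6 → 7 → 8 → 9 → 10 → 11 → 12 → 13 → 14 → 15 → 16

Answer: 16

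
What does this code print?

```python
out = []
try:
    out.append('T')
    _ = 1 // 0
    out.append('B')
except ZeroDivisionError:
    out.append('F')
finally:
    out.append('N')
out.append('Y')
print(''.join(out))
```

Execution trace: 'T' (try body) → 'F' (except ZeroDivisionError) → 'N' (finally) → 'Y' (after the try/except). Output: TFNY

Answer: TFNY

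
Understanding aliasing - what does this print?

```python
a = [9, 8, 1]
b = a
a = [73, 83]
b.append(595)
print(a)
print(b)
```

Key concept: rebinding vs mutation: a is rebound to a new list, b still points at the original.
Step by step:
`a = [9, 8, 1]` → a = [9, 8, 1]
`b = a` → b = [9, 8, 1] (same object as a)
`a = [73, 83]` → a = [73, 83]
`b.append(595)` → b = [9, 8, 1, 595]
`print(a)` → prints [73, 83]
`print(b)` → prints [9, 8, 1, 595]

Answer:
[73, 83]
[9, 8, 1, 595]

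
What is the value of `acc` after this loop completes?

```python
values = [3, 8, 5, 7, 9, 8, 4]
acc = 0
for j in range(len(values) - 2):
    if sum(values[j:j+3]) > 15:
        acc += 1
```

Count windows with sum > 15
`acc` takes the values: 0 → 1 → 2 → 3 → 4 → 5

Answer: 5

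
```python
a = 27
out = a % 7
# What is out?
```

Trace:
`a = 27` → a = 27
`out = a % 7` → out = 6
So out = 6

Answer: 6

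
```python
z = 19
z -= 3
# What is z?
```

Trace:
`z = 19` → z = 19
`z -= 3` → z = 16
So z = 16

Answer: 16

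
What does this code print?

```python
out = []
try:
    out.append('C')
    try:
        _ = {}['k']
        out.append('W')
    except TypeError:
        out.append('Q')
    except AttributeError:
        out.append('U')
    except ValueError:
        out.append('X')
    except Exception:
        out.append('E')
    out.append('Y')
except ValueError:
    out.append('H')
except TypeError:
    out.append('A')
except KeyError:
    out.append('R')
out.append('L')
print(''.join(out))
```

Execution trace: 'C' (try body) → 'E' (inner except Exception) → 'Y' (try body, no exception) → 'L' (after the try/except). Output: CEYL

Answer: CEYL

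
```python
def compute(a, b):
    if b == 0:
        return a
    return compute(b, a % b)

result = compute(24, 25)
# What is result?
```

compute(24, 25) -> compute(25, 24) -> compute(24, 1) -> compute(1, 0) -> 1

Answer: 1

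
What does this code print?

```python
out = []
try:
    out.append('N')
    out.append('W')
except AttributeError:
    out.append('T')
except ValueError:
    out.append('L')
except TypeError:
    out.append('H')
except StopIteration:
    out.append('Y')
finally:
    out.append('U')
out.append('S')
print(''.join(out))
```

Execution trace: 'N' (try body) → 'W' (try body, no exception) → 'U' (finally) → 'S' (after the try/except). Output: NWUS

Answer: NWUS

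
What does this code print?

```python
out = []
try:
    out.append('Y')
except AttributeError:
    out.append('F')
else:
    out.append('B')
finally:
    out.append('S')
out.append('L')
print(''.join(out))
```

Execution trace: 'Y' (try body, no exception) → 'B' (else) → 'S' (finally) → 'L' (after the try/except). Output: YBSL

Answer: YBSL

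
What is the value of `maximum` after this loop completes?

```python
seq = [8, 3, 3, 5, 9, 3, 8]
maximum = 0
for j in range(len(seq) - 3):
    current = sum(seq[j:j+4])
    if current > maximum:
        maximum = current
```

Max sum of 4-element window in [8, 3, 3, 5, 9, 3, 8]
`maximum` takes the values: 0 → 19 → 20 → 25

Answer: 25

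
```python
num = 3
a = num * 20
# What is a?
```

Trace:
`num = 3` → num = 3
`a = num * 20` → a = 60
So a = 60

Answer: 60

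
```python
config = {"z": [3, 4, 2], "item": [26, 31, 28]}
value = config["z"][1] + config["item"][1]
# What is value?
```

Trace:
`config = {"z": [3, 4, 2], "item": [26, 31, 28]}` → config = {'z': [3, 4, 2], 'item': [26, 31, 28]}
`value = config["z"][1] + config["item"][1]` → value = 35
So value = 35

Answer: 35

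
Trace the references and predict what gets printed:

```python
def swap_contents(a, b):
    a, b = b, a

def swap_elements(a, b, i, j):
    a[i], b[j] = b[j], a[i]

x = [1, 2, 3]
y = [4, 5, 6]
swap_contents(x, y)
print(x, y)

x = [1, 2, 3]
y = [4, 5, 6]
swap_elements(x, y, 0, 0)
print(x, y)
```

Key concept: parameter rebinding vs mutation.
Step by step:
`x = [1, 2, 3]` → x = [1, 2, 3]
`y = [4, 5, 6]` → y = [4, 5, 6]
`swap_contents(x, y)` → no visible change to tracked variables
`print(x, y)` → prints [1, 2, 3] [4, 5, 6]
`x = [1, 2, 3]` → x = [1, 2, 3]
`y = [4, 5, 6]` → y = [4, 5, 6]
`swap_elements(x, y, 0, 0)` → x = [4, 2, 3]; y = [1, 5, 6]
`print(x, y)` → prints [4, 2, 3] [1, 5, 6]

Answer:
[1, 2, 3] [4, 5, 6]
[4, 2, 3] [1, 5, 6]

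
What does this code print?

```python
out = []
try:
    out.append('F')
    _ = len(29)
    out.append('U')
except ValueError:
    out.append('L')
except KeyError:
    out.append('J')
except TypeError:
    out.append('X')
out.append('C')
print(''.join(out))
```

Execution trace: 'F' (try body) → 'X' (except TypeError) → 'C' (after the try/except). Output: FXC

Answer: FXC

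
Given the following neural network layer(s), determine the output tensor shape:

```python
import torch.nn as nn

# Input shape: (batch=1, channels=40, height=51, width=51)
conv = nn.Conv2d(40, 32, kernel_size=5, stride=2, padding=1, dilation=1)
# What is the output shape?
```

Input: (1, 40, 51, 51) -> Output: (1, 32, 25, 25)

Answer: (1, 32, 25, 25)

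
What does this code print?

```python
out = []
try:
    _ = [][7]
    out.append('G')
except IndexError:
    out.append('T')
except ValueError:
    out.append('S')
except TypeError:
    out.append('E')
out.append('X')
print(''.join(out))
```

Execution trace: 'T' (except IndexError) → 'X' (after the try/except). Output: TX

Answer: TX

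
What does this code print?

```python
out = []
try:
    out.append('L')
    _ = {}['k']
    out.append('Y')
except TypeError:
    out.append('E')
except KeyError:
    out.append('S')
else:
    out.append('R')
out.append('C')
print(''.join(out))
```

Execution trace: 'L' (try body) → 'S' (except KeyError) → 'C' (after the try/except). Output: LSC

Answer: LSC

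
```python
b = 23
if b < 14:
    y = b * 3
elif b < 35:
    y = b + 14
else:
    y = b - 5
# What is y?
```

Trace:
`b = 23` → b = 23
`if b < 14: ...` → b < 14 is False, b < 35 is True → y = 37
So y = 37

Answer: 37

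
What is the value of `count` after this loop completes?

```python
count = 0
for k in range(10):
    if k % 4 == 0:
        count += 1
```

Count numbers divisible by 4 in range(10)
`count` takes the values: 0 → 1 → 2 → 3

Answer: 3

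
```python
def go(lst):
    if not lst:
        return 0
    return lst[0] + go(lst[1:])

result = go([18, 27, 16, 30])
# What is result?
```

18 + 27 + 16 + 30 + 0 = 91

Answer: 91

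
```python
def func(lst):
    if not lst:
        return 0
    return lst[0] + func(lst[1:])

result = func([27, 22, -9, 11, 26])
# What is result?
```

27 + 22 + (-9) + 11 + 26 + 0 = 77

Answer: 77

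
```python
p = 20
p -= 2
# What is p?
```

Trace:
`p = 20` → p = 20
`p -= 2` → p = 18
So p = 18

Answer: 18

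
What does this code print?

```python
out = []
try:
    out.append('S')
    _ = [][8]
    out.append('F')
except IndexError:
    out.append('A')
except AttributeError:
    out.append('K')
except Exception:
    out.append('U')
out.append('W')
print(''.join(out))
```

Execution trace: 'S' (try body) → 'A' (except IndexError) → 'W' (after the try/except). Output: SAW

Answer: SAW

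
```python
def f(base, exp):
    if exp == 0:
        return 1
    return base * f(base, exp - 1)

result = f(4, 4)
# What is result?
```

f(4, 4) = 4 * 4 * 4 * 4 = 256

Answer: 256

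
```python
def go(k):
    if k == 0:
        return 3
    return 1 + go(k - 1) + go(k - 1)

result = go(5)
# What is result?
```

go(k) = 1 + 2·go(k-1), go(0)=3. Closed form: (3+1)·2^5 - 1 = 127.

Answer: 127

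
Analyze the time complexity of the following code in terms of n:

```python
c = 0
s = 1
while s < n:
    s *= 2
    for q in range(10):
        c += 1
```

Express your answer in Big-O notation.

Each loop level contributes: log n × 1. Multiplying the contributions gives O(log n).

Answer: O(log n)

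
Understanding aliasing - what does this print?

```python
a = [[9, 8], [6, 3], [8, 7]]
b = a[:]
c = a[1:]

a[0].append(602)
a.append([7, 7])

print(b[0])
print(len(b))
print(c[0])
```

Key concept: slice with nested mutation.
Step by step:
`a = [[9, 8], [6, 3], [8, 7]]` → a = [[9, 8], [6, 3], [8, 7]]
`b = a[:]` → b = [[9, 8], [6, 3], [8, 7]]
`c = a[1:]` → c = [[6, 3], [8, 7]]
`a[0].append(602)` → a = [[9, 8, 602], [6, 3], [8, 7]]; b = [[9, 8, 602], [6, 3], [8, 7]]
`a.append([7, 7])` → a = [[9, 8, 602], [6, 3], [8, 7], [7, 7]]
`print(b[0])` → prints [9, 8, 602]
`print(len(b))` → prints 3
`print(c[0])` → prints [6, 3]

Answer:
[9, 8, 602]
3
[6, 3]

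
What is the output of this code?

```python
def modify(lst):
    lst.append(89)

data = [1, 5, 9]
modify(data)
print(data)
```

Key concept: function modifies passed list.
Step by step:
`data = [1, 5, 9]` → data = [1, 5, 9]
`modify(data)` → data = [1, 5, 9, 89]
`print(data)` → prints [1, 5, 9, 89]

Answer: [1, 5, 9, 89]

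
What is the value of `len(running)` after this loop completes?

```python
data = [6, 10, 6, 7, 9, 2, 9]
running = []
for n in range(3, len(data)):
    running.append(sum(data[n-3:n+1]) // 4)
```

Number of 4-element averages
`running` takes the values: [] → [7] → [7, 8] → [7, 8, 6] → [7, 8, 6, 6]
So `len(running)` = 4

Answer: 4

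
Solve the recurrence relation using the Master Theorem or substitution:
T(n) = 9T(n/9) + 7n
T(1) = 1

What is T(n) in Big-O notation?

By Master Theorem: a=9, b=9, f(n)=7n. Since log_9(9) = 1 and f(n) = Θ(n^1), Case 2 applies. T(n) = O(n log n).

Answer: O(n log n)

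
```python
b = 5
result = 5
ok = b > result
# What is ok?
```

Trace:
`b = 5` → b = 5
`result = 5` → result = 5
`ok = b > result` → ok = False
So ok = False

Answer: False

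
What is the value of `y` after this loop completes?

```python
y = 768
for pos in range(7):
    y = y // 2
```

Halve 7 times: 768 // 2^7 = 6
`y` takes the values: 768 → 384 → 192 → 96 → 48 → 24 → 12 → 6

Answer: 6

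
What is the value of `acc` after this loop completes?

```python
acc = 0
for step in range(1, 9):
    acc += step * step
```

Sum of squares 1² to 8² = 204
`acc` takes the values: 0 → 1 → 5 → 14 → 30 → 55 → 91 → 140 → 204

Answer: 204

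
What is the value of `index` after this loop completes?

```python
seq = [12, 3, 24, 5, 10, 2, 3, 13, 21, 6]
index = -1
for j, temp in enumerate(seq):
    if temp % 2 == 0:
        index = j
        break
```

First even number index in [12, 3, 24, 5, 10, 2, 3, 13, 21, 6]
`index` takes the values: -1 → 0

Answer: 0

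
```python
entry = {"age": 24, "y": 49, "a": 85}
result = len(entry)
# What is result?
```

Trace:
`entry = {"age": 24, "y": 49, "a": 85}` → entry = {'age': 24, 'y': 49, 'a': 85}
`result = len(entry)` → result = 3
So result = 3

Answer: 3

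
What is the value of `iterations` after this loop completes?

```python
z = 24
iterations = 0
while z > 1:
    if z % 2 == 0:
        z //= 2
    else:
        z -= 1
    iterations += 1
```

Steps to reduce 24 to 1
`iterations` takes the values: 0 → 1 → 2 → 3 → 4 → 5

Answer: 5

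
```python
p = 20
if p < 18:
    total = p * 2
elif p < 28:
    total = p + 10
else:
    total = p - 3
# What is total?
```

Trace:
`p = 20` → p = 20
`if p < 18: ...` → p < 18 is False, p < 28 is True → total = 30
So total = 30

Answer: 30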